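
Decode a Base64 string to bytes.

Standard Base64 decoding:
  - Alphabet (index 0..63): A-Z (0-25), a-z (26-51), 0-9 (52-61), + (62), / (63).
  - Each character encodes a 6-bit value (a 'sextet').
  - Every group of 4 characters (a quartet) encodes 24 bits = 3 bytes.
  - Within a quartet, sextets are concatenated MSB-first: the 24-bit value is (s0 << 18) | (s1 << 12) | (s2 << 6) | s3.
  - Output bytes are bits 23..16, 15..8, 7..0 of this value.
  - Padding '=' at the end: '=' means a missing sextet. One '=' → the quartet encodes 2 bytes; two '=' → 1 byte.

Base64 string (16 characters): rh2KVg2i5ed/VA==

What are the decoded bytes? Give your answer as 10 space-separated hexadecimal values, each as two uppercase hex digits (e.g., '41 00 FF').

Answer: AE 1D 8A 56 0D A2 E5 E7 7F 54

Derivation:
After char 0 ('r'=43): chars_in_quartet=1 acc=0x2B bytes_emitted=0
After char 1 ('h'=33): chars_in_quartet=2 acc=0xAE1 bytes_emitted=0
After char 2 ('2'=54): chars_in_quartet=3 acc=0x2B876 bytes_emitted=0
After char 3 ('K'=10): chars_in_quartet=4 acc=0xAE1D8A -> emit AE 1D 8A, reset; bytes_emitted=3
After char 4 ('V'=21): chars_in_quartet=1 acc=0x15 bytes_emitted=3
After char 5 ('g'=32): chars_in_quartet=2 acc=0x560 bytes_emitted=3
After char 6 ('2'=54): chars_in_quartet=3 acc=0x15836 bytes_emitted=3
After char 7 ('i'=34): chars_in_quartet=4 acc=0x560DA2 -> emit 56 0D A2, reset; bytes_emitted=6
After char 8 ('5'=57): chars_in_quartet=1 acc=0x39 bytes_emitted=6
After char 9 ('e'=30): chars_in_quartet=2 acc=0xE5E bytes_emitted=6
After char 10 ('d'=29): chars_in_quartet=3 acc=0x3979D bytes_emitted=6
After char 11 ('/'=63): chars_in_quartet=4 acc=0xE5E77F -> emit E5 E7 7F, reset; bytes_emitted=9
After char 12 ('V'=21): chars_in_quartet=1 acc=0x15 bytes_emitted=9
After char 13 ('A'=0): chars_in_quartet=2 acc=0x540 bytes_emitted=9
Padding '==': partial quartet acc=0x540 -> emit 54; bytes_emitted=10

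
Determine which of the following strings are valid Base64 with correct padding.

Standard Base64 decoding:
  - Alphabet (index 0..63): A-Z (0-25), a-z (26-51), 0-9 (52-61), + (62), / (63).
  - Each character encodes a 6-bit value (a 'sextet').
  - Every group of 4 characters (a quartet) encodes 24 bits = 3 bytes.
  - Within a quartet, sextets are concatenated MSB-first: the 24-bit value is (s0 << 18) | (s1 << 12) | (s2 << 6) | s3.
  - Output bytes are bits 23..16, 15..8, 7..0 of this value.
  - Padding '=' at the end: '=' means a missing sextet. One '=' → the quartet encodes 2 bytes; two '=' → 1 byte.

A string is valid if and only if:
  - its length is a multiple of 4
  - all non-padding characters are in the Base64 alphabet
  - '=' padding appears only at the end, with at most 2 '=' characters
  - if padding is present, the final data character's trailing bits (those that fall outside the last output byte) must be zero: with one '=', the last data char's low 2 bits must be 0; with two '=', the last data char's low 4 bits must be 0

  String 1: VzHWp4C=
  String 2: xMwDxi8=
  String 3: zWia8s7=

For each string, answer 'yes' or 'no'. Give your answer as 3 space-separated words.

Answer: no yes no

Derivation:
String 1: 'VzHWp4C=' → invalid (bad trailing bits)
String 2: 'xMwDxi8=' → valid
String 3: 'zWia8s7=' → invalid (bad trailing bits)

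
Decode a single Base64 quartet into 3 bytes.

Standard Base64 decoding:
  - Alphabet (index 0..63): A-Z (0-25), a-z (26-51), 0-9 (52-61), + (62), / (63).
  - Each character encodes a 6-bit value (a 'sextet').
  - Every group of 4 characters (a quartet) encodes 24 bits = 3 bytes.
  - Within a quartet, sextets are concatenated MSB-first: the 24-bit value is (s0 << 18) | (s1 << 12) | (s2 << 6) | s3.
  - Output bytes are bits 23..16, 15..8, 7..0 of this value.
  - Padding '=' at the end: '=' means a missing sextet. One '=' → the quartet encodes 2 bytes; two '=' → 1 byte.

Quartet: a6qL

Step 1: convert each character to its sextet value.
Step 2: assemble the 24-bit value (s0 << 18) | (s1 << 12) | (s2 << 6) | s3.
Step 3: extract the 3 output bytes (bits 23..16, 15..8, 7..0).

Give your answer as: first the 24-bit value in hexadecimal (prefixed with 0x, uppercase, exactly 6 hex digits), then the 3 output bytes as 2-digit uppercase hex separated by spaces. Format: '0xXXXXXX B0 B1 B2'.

Answer: 0x6BAA8B 6B AA 8B

Derivation:
Sextets: a=26, 6=58, q=42, L=11
24-bit: (26<<18) | (58<<12) | (42<<6) | 11
      = 0x680000 | 0x03A000 | 0x000A80 | 0x00000B
      = 0x6BAA8B
Bytes: (v>>16)&0xFF=6B, (v>>8)&0xFF=AA, v&0xFF=8B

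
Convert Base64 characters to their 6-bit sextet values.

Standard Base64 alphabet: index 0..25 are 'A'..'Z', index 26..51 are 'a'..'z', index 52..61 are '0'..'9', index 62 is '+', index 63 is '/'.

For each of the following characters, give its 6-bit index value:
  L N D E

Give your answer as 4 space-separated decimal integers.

Answer: 11 13 3 4

Derivation:
'L': A..Z range, ord('L') − ord('A') = 11
'N': A..Z range, ord('N') − ord('A') = 13
'D': A..Z range, ord('D') − ord('A') = 3
'E': A..Z range, ord('E') − ord('A') = 4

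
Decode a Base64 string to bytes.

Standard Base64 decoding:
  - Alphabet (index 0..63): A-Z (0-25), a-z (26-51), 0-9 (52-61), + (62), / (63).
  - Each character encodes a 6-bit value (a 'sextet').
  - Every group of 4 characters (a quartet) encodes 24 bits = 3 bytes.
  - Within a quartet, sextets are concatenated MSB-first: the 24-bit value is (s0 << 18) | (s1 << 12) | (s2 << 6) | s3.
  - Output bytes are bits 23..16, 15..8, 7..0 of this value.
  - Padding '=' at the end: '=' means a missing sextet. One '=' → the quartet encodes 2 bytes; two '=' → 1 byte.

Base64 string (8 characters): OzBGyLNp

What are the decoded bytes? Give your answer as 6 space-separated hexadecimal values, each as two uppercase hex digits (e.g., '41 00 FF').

After char 0 ('O'=14): chars_in_quartet=1 acc=0xE bytes_emitted=0
After char 1 ('z'=51): chars_in_quartet=2 acc=0x3B3 bytes_emitted=0
After char 2 ('B'=1): chars_in_quartet=3 acc=0xECC1 bytes_emitted=0
After char 3 ('G'=6): chars_in_quartet=4 acc=0x3B3046 -> emit 3B 30 46, reset; bytes_emitted=3
After char 4 ('y'=50): chars_in_quartet=1 acc=0x32 bytes_emitted=3
After char 5 ('L'=11): chars_in_quartet=2 acc=0xC8B bytes_emitted=3
After char 6 ('N'=13): chars_in_quartet=3 acc=0x322CD bytes_emitted=3
After char 7 ('p'=41): chars_in_quartet=4 acc=0xC8B369 -> emit C8 B3 69, reset; bytes_emitted=6

Answer: 3B 30 46 C8 B3 69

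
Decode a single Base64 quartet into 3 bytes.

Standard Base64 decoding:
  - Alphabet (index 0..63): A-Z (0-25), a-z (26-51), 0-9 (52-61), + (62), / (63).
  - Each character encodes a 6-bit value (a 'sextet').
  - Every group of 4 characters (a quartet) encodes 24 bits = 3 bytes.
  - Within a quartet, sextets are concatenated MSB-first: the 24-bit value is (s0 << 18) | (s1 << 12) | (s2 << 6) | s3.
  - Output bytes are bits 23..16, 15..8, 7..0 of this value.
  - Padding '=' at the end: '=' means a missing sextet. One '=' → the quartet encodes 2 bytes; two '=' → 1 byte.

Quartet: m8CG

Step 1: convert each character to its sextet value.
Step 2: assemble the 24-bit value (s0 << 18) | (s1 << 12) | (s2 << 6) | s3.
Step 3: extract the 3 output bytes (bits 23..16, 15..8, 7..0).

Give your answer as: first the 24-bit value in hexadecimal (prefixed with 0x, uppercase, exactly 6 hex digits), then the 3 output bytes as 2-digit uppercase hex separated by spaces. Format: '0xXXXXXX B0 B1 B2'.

Answer: 0x9BC086 9B C0 86

Derivation:
Sextets: m=38, 8=60, C=2, G=6
24-bit: (38<<18) | (60<<12) | (2<<6) | 6
      = 0x980000 | 0x03C000 | 0x000080 | 0x000006
      = 0x9BC086
Bytes: (v>>16)&0xFF=9B, (v>>8)&0xFF=C0, v&0xFF=86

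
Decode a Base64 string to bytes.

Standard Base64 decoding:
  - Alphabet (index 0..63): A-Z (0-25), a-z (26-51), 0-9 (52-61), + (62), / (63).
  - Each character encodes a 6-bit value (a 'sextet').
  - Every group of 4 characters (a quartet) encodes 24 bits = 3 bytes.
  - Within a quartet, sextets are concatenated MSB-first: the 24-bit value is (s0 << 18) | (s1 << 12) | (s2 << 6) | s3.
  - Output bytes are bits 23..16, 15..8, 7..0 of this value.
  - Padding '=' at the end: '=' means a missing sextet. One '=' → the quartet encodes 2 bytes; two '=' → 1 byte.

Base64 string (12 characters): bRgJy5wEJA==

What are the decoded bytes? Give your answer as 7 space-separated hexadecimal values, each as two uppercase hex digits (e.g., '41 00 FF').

After char 0 ('b'=27): chars_in_quartet=1 acc=0x1B bytes_emitted=0
After char 1 ('R'=17): chars_in_quartet=2 acc=0x6D1 bytes_emitted=0
After char 2 ('g'=32): chars_in_quartet=3 acc=0x1B460 bytes_emitted=0
After char 3 ('J'=9): chars_in_quartet=4 acc=0x6D1809 -> emit 6D 18 09, reset; bytes_emitted=3
After char 4 ('y'=50): chars_in_quartet=1 acc=0x32 bytes_emitted=3
After char 5 ('5'=57): chars_in_quartet=2 acc=0xCB9 bytes_emitted=3
After char 6 ('w'=48): chars_in_quartet=3 acc=0x32E70 bytes_emitted=3
After char 7 ('E'=4): chars_in_quartet=4 acc=0xCB9C04 -> emit CB 9C 04, reset; bytes_emitted=6
After char 8 ('J'=9): chars_in_quartet=1 acc=0x9 bytes_emitted=6
After char 9 ('A'=0): chars_in_quartet=2 acc=0x240 bytes_emitted=6
Padding '==': partial quartet acc=0x240 -> emit 24; bytes_emitted=7

Answer: 6D 18 09 CB 9C 04 24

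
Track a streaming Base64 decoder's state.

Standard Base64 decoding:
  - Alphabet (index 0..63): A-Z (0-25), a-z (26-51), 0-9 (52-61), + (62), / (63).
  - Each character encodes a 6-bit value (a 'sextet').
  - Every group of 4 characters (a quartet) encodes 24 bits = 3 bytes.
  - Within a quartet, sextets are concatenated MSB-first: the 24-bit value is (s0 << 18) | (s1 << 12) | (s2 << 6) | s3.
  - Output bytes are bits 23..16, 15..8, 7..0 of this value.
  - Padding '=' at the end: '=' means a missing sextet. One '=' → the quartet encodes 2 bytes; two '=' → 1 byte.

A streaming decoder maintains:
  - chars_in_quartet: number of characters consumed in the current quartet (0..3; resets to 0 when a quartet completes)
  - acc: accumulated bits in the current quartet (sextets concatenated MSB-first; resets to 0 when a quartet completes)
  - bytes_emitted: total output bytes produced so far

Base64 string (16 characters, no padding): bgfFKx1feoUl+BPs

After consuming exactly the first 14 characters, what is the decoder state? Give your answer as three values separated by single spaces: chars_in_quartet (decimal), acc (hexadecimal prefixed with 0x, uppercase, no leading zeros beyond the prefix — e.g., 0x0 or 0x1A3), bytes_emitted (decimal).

Answer: 2 0xF81 9

Derivation:
After char 0 ('b'=27): chars_in_quartet=1 acc=0x1B bytes_emitted=0
After char 1 ('g'=32): chars_in_quartet=2 acc=0x6E0 bytes_emitted=0
After char 2 ('f'=31): chars_in_quartet=3 acc=0x1B81F bytes_emitted=0
After char 3 ('F'=5): chars_in_quartet=4 acc=0x6E07C5 -> emit 6E 07 C5, reset; bytes_emitted=3
After char 4 ('K'=10): chars_in_quartet=1 acc=0xA bytes_emitted=3
After char 5 ('x'=49): chars_in_quartet=2 acc=0x2B1 bytes_emitted=3
After char 6 ('1'=53): chars_in_quartet=3 acc=0xAC75 bytes_emitted=3
After char 7 ('f'=31): chars_in_quartet=4 acc=0x2B1D5F -> emit 2B 1D 5F, reset; bytes_emitted=6
After char 8 ('e'=30): chars_in_quartet=1 acc=0x1E bytes_emitted=6
After char 9 ('o'=40): chars_in_quartet=2 acc=0x7A8 bytes_emitted=6
After char 10 ('U'=20): chars_in_quartet=3 acc=0x1EA14 bytes_emitted=6
After char 11 ('l'=37): chars_in_quartet=4 acc=0x7A8525 -> emit 7A 85 25, reset; bytes_emitted=9
After char 12 ('+'=62): chars_in_quartet=1 acc=0x3E bytes_emitted=9
After char 13 ('B'=1): chars_in_quartet=2 acc=0xF81 bytes_emitted=9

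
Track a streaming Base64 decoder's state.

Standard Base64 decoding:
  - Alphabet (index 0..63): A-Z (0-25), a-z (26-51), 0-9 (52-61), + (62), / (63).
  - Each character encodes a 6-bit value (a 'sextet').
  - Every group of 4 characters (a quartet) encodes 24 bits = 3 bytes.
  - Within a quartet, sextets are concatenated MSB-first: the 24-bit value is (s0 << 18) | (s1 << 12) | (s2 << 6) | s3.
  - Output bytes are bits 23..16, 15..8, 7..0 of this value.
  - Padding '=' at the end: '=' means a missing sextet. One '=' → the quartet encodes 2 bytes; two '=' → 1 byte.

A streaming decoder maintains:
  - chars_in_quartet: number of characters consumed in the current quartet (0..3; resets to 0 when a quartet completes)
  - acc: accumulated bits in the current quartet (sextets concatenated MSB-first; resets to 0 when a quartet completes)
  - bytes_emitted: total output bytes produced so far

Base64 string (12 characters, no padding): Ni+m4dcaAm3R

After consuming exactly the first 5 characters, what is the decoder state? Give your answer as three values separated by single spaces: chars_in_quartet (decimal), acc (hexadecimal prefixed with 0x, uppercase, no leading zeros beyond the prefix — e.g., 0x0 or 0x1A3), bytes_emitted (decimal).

After char 0 ('N'=13): chars_in_quartet=1 acc=0xD bytes_emitted=0
After char 1 ('i'=34): chars_in_quartet=2 acc=0x362 bytes_emitted=0
After char 2 ('+'=62): chars_in_quartet=3 acc=0xD8BE bytes_emitted=0
After char 3 ('m'=38): chars_in_quartet=4 acc=0x362FA6 -> emit 36 2F A6, reset; bytes_emitted=3
After char 4 ('4'=56): chars_in_quartet=1 acc=0x38 bytes_emitted=3

Answer: 1 0x38 3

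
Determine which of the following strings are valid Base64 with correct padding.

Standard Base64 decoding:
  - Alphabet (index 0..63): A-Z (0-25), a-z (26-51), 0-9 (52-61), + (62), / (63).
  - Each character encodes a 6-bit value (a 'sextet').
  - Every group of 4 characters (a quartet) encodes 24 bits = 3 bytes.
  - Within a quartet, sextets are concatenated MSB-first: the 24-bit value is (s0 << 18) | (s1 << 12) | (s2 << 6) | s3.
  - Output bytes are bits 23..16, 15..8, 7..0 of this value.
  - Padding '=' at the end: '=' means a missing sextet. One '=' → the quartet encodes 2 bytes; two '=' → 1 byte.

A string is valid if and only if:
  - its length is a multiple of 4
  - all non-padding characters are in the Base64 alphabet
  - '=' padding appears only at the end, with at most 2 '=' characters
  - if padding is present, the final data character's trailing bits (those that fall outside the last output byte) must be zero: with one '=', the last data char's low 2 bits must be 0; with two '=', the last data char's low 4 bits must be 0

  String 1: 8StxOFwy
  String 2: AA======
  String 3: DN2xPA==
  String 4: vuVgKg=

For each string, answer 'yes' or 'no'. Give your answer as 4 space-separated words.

String 1: '8StxOFwy' → valid
String 2: 'AA======' → invalid (6 pad chars (max 2))
String 3: 'DN2xPA==' → valid
String 4: 'vuVgKg=' → invalid (len=7 not mult of 4)

Answer: yes no yes no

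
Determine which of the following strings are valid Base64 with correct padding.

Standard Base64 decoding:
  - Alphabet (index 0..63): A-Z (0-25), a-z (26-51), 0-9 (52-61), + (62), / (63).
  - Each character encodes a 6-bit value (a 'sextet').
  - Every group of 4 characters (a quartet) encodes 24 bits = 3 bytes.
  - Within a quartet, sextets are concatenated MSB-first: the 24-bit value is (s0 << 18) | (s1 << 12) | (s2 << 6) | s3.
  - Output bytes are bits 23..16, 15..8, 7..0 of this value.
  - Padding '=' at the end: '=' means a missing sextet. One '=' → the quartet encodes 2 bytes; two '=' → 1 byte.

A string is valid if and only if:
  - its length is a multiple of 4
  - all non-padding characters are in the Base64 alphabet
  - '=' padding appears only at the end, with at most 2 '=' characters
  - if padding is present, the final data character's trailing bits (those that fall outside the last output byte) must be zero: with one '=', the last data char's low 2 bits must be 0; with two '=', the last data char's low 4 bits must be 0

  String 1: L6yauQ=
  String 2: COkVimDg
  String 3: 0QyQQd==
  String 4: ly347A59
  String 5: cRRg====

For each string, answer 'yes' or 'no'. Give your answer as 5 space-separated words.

Answer: no yes no yes no

Derivation:
String 1: 'L6yauQ=' → invalid (len=7 not mult of 4)
String 2: 'COkVimDg' → valid
String 3: '0QyQQd==' → invalid (bad trailing bits)
String 4: 'ly347A59' → valid
String 5: 'cRRg====' → invalid (4 pad chars (max 2))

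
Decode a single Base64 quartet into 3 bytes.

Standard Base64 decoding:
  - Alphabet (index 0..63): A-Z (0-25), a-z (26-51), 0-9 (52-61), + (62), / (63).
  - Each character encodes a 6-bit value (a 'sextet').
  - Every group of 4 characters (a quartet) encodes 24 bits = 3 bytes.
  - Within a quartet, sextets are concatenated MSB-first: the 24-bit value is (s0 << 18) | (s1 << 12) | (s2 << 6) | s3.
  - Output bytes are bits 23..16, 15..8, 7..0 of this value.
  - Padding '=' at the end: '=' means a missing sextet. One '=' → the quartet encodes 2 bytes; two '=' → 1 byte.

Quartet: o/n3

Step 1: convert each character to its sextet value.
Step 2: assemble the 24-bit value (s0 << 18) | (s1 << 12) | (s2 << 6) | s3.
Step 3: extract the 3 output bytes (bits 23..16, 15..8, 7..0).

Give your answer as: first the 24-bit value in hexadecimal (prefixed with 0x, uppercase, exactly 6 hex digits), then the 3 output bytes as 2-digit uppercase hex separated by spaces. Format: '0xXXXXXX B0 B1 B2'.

Answer: 0xA3F9F7 A3 F9 F7

Derivation:
Sextets: o=40, /=63, n=39, 3=55
24-bit: (40<<18) | (63<<12) | (39<<6) | 55
      = 0xA00000 | 0x03F000 | 0x0009C0 | 0x000037
      = 0xA3F9F7
Bytes: (v>>16)&0xFF=A3, (v>>8)&0xFF=F9, v&0xFF=F7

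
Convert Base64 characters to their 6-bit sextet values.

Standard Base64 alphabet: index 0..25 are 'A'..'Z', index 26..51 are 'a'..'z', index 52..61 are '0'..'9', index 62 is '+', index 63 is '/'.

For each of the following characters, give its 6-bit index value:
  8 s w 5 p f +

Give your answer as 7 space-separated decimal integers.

Answer: 60 44 48 57 41 31 62

Derivation:
'8': 0..9 range, 52 + ord('8') − ord('0') = 60
's': a..z range, 26 + ord('s') − ord('a') = 44
'w': a..z range, 26 + ord('w') − ord('a') = 48
'5': 0..9 range, 52 + ord('5') − ord('0') = 57
'p': a..z range, 26 + ord('p') − ord('a') = 41
'f': a..z range, 26 + ord('f') − ord('a') = 31
'+': index 62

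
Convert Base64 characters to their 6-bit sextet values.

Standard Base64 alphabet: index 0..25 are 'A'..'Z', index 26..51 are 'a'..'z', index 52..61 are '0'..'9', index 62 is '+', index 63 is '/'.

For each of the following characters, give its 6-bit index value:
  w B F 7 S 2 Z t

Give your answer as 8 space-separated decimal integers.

'w': a..z range, 26 + ord('w') − ord('a') = 48
'B': A..Z range, ord('B') − ord('A') = 1
'F': A..Z range, ord('F') − ord('A') = 5
'7': 0..9 range, 52 + ord('7') − ord('0') = 59
'S': A..Z range, ord('S') − ord('A') = 18
'2': 0..9 range, 52 + ord('2') − ord('0') = 54
'Z': A..Z range, ord('Z') − ord('A') = 25
't': a..z range, 26 + ord('t') − ord('a') = 45

Answer: 48 1 5 59 18 54 25 45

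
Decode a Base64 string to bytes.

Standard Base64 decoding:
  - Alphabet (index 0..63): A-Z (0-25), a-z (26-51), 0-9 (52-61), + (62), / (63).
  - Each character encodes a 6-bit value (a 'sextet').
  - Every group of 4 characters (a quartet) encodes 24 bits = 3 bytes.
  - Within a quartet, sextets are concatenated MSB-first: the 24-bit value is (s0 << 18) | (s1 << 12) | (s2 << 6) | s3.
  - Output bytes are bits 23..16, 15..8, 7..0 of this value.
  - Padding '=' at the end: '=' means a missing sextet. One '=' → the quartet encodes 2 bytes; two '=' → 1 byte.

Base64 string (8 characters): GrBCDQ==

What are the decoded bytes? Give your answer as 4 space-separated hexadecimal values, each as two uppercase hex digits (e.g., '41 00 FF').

After char 0 ('G'=6): chars_in_quartet=1 acc=0x6 bytes_emitted=0
After char 1 ('r'=43): chars_in_quartet=2 acc=0x1AB bytes_emitted=0
After char 2 ('B'=1): chars_in_quartet=3 acc=0x6AC1 bytes_emitted=0
After char 3 ('C'=2): chars_in_quartet=4 acc=0x1AB042 -> emit 1A B0 42, reset; bytes_emitted=3
After char 4 ('D'=3): chars_in_quartet=1 acc=0x3 bytes_emitted=3
After char 5 ('Q'=16): chars_in_quartet=2 acc=0xD0 bytes_emitted=3
Padding '==': partial quartet acc=0xD0 -> emit 0D; bytes_emitted=4

Answer: 1A B0 42 0D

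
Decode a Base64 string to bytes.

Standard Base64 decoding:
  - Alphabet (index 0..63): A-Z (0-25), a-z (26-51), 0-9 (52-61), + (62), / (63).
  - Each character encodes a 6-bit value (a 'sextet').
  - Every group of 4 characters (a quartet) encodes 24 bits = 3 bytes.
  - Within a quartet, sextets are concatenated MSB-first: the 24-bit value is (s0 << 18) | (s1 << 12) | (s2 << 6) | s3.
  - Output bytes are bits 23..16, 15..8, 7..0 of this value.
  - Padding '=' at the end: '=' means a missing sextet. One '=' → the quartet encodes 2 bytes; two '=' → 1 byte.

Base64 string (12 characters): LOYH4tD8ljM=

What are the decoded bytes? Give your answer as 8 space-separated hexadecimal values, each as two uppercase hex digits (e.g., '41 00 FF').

After char 0 ('L'=11): chars_in_quartet=1 acc=0xB bytes_emitted=0
After char 1 ('O'=14): chars_in_quartet=2 acc=0x2CE bytes_emitted=0
After char 2 ('Y'=24): chars_in_quartet=3 acc=0xB398 bytes_emitted=0
After char 3 ('H'=7): chars_in_quartet=4 acc=0x2CE607 -> emit 2C E6 07, reset; bytes_emitted=3
After char 4 ('4'=56): chars_in_quartet=1 acc=0x38 bytes_emitted=3
After char 5 ('t'=45): chars_in_quartet=2 acc=0xE2D bytes_emitted=3
After char 6 ('D'=3): chars_in_quartet=3 acc=0x38B43 bytes_emitted=3
After char 7 ('8'=60): chars_in_quartet=4 acc=0xE2D0FC -> emit E2 D0 FC, reset; bytes_emitted=6
After char 8 ('l'=37): chars_in_quartet=1 acc=0x25 bytes_emitted=6
After char 9 ('j'=35): chars_in_quartet=2 acc=0x963 bytes_emitted=6
After char 10 ('M'=12): chars_in_quartet=3 acc=0x258CC bytes_emitted=6
Padding '=': partial quartet acc=0x258CC -> emit 96 33; bytes_emitted=8

Answer: 2C E6 07 E2 D0 FC 96 33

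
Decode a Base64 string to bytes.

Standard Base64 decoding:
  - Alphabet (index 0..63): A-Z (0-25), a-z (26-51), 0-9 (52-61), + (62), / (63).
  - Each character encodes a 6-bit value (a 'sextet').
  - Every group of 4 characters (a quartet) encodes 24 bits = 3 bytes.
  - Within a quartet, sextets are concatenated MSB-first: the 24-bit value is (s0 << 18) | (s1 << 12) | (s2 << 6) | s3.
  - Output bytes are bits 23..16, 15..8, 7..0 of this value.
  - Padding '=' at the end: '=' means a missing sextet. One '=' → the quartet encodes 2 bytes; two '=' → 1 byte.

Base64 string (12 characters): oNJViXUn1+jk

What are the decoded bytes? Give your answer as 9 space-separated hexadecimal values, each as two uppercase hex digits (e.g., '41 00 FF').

After char 0 ('o'=40): chars_in_quartet=1 acc=0x28 bytes_emitted=0
After char 1 ('N'=13): chars_in_quartet=2 acc=0xA0D bytes_emitted=0
After char 2 ('J'=9): chars_in_quartet=3 acc=0x28349 bytes_emitted=0
After char 3 ('V'=21): chars_in_quartet=4 acc=0xA0D255 -> emit A0 D2 55, reset; bytes_emitted=3
After char 4 ('i'=34): chars_in_quartet=1 acc=0x22 bytes_emitted=3
After char 5 ('X'=23): chars_in_quartet=2 acc=0x897 bytes_emitted=3
After char 6 ('U'=20): chars_in_quartet=3 acc=0x225D4 bytes_emitted=3
After char 7 ('n'=39): chars_in_quartet=4 acc=0x897527 -> emit 89 75 27, reset; bytes_emitted=6
After char 8 ('1'=53): chars_in_quartet=1 acc=0x35 bytes_emitted=6
After char 9 ('+'=62): chars_in_quartet=2 acc=0xD7E bytes_emitted=6
After char 10 ('j'=35): chars_in_quartet=3 acc=0x35FA3 bytes_emitted=6
After char 11 ('k'=36): chars_in_quartet=4 acc=0xD7E8E4 -> emit D7 E8 E4, reset; bytes_emitted=9

Answer: A0 D2 55 89 75 27 D7 E8 E4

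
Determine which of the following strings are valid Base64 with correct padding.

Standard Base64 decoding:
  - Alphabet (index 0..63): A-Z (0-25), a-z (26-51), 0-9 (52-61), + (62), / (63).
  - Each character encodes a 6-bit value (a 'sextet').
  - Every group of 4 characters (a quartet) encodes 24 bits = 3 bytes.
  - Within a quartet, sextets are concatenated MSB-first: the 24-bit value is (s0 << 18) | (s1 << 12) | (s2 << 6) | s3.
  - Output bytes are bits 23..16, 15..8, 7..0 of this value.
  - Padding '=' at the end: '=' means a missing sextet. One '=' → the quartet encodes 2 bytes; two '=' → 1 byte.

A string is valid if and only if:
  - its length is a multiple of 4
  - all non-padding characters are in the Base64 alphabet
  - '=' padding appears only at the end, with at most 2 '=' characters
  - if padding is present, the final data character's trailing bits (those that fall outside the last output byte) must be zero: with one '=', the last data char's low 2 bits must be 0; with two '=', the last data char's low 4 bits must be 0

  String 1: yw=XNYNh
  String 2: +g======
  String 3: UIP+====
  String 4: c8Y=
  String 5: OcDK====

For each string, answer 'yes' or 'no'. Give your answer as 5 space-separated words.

String 1: 'yw=XNYNh' → invalid (bad char(s): ['=']; '=' in middle)
String 2: '+g======' → invalid (6 pad chars (max 2))
String 3: 'UIP+====' → invalid (4 pad chars (max 2))
String 4: 'c8Y=' → valid
String 5: 'OcDK====' → invalid (4 pad chars (max 2))

Answer: no no no yes no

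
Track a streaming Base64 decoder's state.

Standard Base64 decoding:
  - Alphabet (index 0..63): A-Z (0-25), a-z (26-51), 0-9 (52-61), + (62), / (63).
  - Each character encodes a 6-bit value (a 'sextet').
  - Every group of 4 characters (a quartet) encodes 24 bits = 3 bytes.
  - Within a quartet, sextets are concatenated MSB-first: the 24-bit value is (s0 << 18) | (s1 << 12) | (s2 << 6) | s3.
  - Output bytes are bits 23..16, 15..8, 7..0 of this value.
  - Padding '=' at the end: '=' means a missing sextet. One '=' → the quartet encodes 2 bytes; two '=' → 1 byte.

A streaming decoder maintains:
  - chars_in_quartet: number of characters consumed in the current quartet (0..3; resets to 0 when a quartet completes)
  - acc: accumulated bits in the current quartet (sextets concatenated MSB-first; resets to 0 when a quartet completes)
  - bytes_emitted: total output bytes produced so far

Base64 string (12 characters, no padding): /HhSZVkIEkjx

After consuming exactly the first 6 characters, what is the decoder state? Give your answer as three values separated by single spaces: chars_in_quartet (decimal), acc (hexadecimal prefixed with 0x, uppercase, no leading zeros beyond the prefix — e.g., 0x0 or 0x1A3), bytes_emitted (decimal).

After char 0 ('/'=63): chars_in_quartet=1 acc=0x3F bytes_emitted=0
After char 1 ('H'=7): chars_in_quartet=2 acc=0xFC7 bytes_emitted=0
After char 2 ('h'=33): chars_in_quartet=3 acc=0x3F1E1 bytes_emitted=0
After char 3 ('S'=18): chars_in_quartet=4 acc=0xFC7852 -> emit FC 78 52, reset; bytes_emitted=3
After char 4 ('Z'=25): chars_in_quartet=1 acc=0x19 bytes_emitted=3
After char 5 ('V'=21): chars_in_quartet=2 acc=0x655 bytes_emitted=3

Answer: 2 0x655 3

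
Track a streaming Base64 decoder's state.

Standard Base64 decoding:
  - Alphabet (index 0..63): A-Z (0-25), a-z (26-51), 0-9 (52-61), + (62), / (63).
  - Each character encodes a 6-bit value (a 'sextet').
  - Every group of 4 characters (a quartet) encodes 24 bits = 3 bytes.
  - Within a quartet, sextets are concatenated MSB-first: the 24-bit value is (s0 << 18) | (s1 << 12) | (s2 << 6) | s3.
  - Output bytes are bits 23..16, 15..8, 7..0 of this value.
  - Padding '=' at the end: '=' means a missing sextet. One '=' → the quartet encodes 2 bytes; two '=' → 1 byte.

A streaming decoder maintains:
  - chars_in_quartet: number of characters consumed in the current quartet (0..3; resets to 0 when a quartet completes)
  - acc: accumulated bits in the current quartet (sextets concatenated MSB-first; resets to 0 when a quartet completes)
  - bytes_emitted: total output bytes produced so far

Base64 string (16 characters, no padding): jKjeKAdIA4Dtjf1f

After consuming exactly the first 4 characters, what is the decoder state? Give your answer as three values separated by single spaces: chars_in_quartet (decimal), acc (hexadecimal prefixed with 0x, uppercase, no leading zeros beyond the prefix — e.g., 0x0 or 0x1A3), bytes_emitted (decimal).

Answer: 0 0x0 3

Derivation:
After char 0 ('j'=35): chars_in_quartet=1 acc=0x23 bytes_emitted=0
After char 1 ('K'=10): chars_in_quartet=2 acc=0x8CA bytes_emitted=0
After char 2 ('j'=35): chars_in_quartet=3 acc=0x232A3 bytes_emitted=0
After char 3 ('e'=30): chars_in_quartet=4 acc=0x8CA8DE -> emit 8C A8 DE, reset; bytes_emitted=3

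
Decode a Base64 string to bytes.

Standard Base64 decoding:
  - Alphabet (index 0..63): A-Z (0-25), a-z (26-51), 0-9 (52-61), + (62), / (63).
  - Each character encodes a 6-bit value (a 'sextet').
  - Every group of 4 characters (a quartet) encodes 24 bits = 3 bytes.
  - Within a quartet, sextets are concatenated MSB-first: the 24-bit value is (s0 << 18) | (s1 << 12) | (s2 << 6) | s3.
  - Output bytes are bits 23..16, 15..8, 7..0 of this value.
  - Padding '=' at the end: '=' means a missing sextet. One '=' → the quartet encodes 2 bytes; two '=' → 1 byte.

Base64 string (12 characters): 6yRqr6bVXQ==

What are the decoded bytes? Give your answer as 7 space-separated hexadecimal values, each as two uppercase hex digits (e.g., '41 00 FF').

After char 0 ('6'=58): chars_in_quartet=1 acc=0x3A bytes_emitted=0
After char 1 ('y'=50): chars_in_quartet=2 acc=0xEB2 bytes_emitted=0
After char 2 ('R'=17): chars_in_quartet=3 acc=0x3AC91 bytes_emitted=0
After char 3 ('q'=42): chars_in_quartet=4 acc=0xEB246A -> emit EB 24 6A, reset; bytes_emitted=3
After char 4 ('r'=43): chars_in_quartet=1 acc=0x2B bytes_emitted=3
After char 5 ('6'=58): chars_in_quartet=2 acc=0xAFA bytes_emitted=3
After char 6 ('b'=27): chars_in_quartet=3 acc=0x2BE9B bytes_emitted=3
After char 7 ('V'=21): chars_in_quartet=4 acc=0xAFA6D5 -> emit AF A6 D5, reset; bytes_emitted=6
After char 8 ('X'=23): chars_in_quartet=1 acc=0x17 bytes_emitted=6
After char 9 ('Q'=16): chars_in_quartet=2 acc=0x5D0 bytes_emitted=6
Padding '==': partial quartet acc=0x5D0 -> emit 5D; bytes_emitted=7

Answer: EB 24 6A AF A6 D5 5D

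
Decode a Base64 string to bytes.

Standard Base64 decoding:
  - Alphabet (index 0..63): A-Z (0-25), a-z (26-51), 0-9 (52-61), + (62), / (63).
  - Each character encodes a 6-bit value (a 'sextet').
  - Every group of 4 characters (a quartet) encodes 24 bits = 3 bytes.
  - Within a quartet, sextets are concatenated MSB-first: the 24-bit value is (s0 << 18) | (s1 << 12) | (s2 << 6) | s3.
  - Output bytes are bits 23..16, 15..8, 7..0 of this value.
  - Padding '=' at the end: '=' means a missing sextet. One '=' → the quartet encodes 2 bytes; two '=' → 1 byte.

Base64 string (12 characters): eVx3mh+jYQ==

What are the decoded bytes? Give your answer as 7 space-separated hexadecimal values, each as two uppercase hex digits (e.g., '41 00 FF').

After char 0 ('e'=30): chars_in_quartet=1 acc=0x1E bytes_emitted=0
After char 1 ('V'=21): chars_in_quartet=2 acc=0x795 bytes_emitted=0
After char 2 ('x'=49): chars_in_quartet=3 acc=0x1E571 bytes_emitted=0
After char 3 ('3'=55): chars_in_quartet=4 acc=0x795C77 -> emit 79 5C 77, reset; bytes_emitted=3
After char 4 ('m'=38): chars_in_quartet=1 acc=0x26 bytes_emitted=3
After char 5 ('h'=33): chars_in_quartet=2 acc=0x9A1 bytes_emitted=3
After char 6 ('+'=62): chars_in_quartet=3 acc=0x2687E bytes_emitted=3
After char 7 ('j'=35): chars_in_quartet=4 acc=0x9A1FA3 -> emit 9A 1F A3, reset; bytes_emitted=6
After char 8 ('Y'=24): chars_in_quartet=1 acc=0x18 bytes_emitted=6
After char 9 ('Q'=16): chars_in_quartet=2 acc=0x610 bytes_emitted=6
Padding '==': partial quartet acc=0x610 -> emit 61; bytes_emitted=7

Answer: 79 5C 77 9A 1F A3 61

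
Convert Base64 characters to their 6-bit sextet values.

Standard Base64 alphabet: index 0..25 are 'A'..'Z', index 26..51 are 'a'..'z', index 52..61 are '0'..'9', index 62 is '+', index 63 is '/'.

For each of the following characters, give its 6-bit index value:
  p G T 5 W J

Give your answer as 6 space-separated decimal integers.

'p': a..z range, 26 + ord('p') − ord('a') = 41
'G': A..Z range, ord('G') − ord('A') = 6
'T': A..Z range, ord('T') − ord('A') = 19
'5': 0..9 range, 52 + ord('5') − ord('0') = 57
'W': A..Z range, ord('W') − ord('A') = 22
'J': A..Z range, ord('J') − ord('A') = 9

Answer: 41 6 19 57 22 9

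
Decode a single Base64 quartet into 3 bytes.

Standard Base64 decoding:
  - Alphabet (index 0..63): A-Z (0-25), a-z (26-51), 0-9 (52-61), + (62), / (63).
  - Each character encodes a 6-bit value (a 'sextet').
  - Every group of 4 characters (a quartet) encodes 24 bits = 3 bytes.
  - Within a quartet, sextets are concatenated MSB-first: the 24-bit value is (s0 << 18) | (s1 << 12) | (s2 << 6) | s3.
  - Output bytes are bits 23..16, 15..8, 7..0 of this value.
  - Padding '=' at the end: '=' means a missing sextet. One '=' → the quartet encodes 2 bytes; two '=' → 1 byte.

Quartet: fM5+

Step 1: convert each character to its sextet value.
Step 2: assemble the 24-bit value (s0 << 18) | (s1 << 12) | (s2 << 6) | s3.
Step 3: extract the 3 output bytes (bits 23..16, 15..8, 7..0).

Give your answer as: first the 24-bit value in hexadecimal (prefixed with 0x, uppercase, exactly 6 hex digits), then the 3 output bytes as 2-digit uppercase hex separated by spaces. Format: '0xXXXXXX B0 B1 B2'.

Sextets: f=31, M=12, 5=57, +=62
24-bit: (31<<18) | (12<<12) | (57<<6) | 62
      = 0x7C0000 | 0x00C000 | 0x000E40 | 0x00003E
      = 0x7CCE7E
Bytes: (v>>16)&0xFF=7C, (v>>8)&0xFF=CE, v&0xFF=7E

Answer: 0x7CCE7E 7C CE 7E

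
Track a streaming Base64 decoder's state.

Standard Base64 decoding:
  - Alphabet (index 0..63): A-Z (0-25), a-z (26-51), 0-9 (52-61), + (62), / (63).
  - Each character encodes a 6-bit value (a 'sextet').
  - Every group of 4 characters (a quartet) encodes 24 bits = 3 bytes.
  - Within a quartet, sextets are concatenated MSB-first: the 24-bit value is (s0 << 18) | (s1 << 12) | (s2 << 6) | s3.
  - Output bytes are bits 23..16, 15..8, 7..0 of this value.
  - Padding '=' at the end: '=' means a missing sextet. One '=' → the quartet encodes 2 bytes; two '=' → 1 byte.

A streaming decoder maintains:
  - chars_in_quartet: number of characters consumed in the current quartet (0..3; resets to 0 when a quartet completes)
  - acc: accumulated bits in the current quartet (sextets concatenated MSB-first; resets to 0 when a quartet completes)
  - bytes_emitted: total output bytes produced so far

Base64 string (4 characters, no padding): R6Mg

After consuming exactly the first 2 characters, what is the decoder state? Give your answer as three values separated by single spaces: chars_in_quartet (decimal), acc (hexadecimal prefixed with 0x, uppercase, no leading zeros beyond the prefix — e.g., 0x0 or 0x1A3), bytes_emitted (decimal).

After char 0 ('R'=17): chars_in_quartet=1 acc=0x11 bytes_emitted=0
After char 1 ('6'=58): chars_in_quartet=2 acc=0x47A bytes_emitted=0

Answer: 2 0x47A 0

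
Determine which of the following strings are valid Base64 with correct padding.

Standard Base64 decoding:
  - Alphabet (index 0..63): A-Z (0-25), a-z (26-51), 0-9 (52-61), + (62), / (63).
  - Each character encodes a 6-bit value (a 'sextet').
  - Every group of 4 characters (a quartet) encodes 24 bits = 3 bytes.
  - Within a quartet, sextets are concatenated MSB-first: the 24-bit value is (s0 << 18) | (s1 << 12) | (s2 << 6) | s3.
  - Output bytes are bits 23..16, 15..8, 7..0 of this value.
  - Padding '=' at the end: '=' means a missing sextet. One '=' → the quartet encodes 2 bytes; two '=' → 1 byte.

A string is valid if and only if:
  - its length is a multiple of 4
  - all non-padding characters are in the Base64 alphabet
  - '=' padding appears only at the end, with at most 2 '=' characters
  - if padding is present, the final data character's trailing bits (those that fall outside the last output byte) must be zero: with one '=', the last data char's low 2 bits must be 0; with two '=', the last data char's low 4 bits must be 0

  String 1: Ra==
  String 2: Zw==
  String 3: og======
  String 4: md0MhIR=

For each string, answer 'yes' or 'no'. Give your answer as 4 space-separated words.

Answer: no yes no no

Derivation:
String 1: 'Ra==' → invalid (bad trailing bits)
String 2: 'Zw==' → valid
String 3: 'og======' → invalid (6 pad chars (max 2))
String 4: 'md0MhIR=' → invalid (bad trailing bits)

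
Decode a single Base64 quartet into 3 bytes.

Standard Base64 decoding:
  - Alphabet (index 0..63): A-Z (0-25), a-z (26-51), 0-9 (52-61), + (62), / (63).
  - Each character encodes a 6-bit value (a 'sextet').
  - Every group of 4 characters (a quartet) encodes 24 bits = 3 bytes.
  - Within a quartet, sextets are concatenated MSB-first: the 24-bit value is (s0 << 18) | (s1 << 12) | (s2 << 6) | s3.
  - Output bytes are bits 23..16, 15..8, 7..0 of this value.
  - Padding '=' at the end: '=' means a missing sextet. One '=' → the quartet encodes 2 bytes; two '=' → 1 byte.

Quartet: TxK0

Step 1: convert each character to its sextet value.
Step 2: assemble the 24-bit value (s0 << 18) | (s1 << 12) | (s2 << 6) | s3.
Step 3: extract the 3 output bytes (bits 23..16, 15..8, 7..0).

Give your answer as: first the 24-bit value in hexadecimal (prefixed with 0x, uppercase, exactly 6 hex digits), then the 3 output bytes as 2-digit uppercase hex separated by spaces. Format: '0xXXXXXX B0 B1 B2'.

Answer: 0x4F12B4 4F 12 B4

Derivation:
Sextets: T=19, x=49, K=10, 0=52
24-bit: (19<<18) | (49<<12) | (10<<6) | 52
      = 0x4C0000 | 0x031000 | 0x000280 | 0x000034
      = 0x4F12B4
Bytes: (v>>16)&0xFF=4F, (v>>8)&0xFF=12, v&0xFF=B4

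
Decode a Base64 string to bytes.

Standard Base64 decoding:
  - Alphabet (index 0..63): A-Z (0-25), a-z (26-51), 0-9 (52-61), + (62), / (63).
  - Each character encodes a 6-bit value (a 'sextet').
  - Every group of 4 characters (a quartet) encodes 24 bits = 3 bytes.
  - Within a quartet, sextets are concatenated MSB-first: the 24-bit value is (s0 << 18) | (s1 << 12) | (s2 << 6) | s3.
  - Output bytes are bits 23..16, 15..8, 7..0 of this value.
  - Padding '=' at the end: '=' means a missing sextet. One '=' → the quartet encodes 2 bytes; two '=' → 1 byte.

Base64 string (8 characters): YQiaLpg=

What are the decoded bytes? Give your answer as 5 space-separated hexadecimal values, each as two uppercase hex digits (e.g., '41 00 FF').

After char 0 ('Y'=24): chars_in_quartet=1 acc=0x18 bytes_emitted=0
After char 1 ('Q'=16): chars_in_quartet=2 acc=0x610 bytes_emitted=0
After char 2 ('i'=34): chars_in_quartet=3 acc=0x18422 bytes_emitted=0
After char 3 ('a'=26): chars_in_quartet=4 acc=0x61089A -> emit 61 08 9A, reset; bytes_emitted=3
After char 4 ('L'=11): chars_in_quartet=1 acc=0xB bytes_emitted=3
After char 5 ('p'=41): chars_in_quartet=2 acc=0x2E9 bytes_emitted=3
After char 6 ('g'=32): chars_in_quartet=3 acc=0xBA60 bytes_emitted=3
Padding '=': partial quartet acc=0xBA60 -> emit 2E 98; bytes_emitted=5

Answer: 61 08 9A 2E 98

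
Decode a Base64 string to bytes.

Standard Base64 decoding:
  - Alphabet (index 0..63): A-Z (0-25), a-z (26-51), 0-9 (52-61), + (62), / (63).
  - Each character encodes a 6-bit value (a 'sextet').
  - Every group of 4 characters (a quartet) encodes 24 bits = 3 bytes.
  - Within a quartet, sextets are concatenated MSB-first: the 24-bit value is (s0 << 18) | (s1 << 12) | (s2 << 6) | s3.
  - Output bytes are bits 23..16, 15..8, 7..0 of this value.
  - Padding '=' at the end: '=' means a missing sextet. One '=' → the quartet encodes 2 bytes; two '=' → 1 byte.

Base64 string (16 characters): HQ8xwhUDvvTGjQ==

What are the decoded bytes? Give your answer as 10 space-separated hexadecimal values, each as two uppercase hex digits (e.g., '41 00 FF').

Answer: 1D 0F 31 C2 15 03 BE F4 C6 8D

Derivation:
After char 0 ('H'=7): chars_in_quartet=1 acc=0x7 bytes_emitted=0
After char 1 ('Q'=16): chars_in_quartet=2 acc=0x1D0 bytes_emitted=0
After char 2 ('8'=60): chars_in_quartet=3 acc=0x743C bytes_emitted=0
After char 3 ('x'=49): chars_in_quartet=4 acc=0x1D0F31 -> emit 1D 0F 31, reset; bytes_emitted=3
After char 4 ('w'=48): chars_in_quartet=1 acc=0x30 bytes_emitted=3
After char 5 ('h'=33): chars_in_quartet=2 acc=0xC21 bytes_emitted=3
After char 6 ('U'=20): chars_in_quartet=3 acc=0x30854 bytes_emitted=3
After char 7 ('D'=3): chars_in_quartet=4 acc=0xC21503 -> emit C2 15 03, reset; bytes_emitted=6
After char 8 ('v'=47): chars_in_quartet=1 acc=0x2F bytes_emitted=6
After char 9 ('v'=47): chars_in_quartet=2 acc=0xBEF bytes_emitted=6
After char 10 ('T'=19): chars_in_quartet=3 acc=0x2FBD3 bytes_emitted=6
After char 11 ('G'=6): chars_in_quartet=4 acc=0xBEF4C6 -> emit BE F4 C6, reset; bytes_emitted=9
After char 12 ('j'=35): chars_in_quartet=1 acc=0x23 bytes_emitted=9
After char 13 ('Q'=16): chars_in_quartet=2 acc=0x8D0 bytes_emitted=9
Padding '==': partial quartet acc=0x8D0 -> emit 8D; bytes_emitted=10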